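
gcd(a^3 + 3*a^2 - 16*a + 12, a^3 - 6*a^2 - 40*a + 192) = a + 6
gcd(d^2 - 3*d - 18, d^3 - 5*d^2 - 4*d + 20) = 1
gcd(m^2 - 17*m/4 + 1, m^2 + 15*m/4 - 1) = m - 1/4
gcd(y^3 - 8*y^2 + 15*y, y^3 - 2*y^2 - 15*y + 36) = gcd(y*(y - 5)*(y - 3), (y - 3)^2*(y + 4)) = y - 3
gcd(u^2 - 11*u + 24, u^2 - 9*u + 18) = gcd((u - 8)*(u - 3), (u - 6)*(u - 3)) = u - 3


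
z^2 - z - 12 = (z - 4)*(z + 3)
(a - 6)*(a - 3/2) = a^2 - 15*a/2 + 9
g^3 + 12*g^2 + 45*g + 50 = (g + 2)*(g + 5)^2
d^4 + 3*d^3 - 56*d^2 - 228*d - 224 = (d - 8)*(d + 2)^2*(d + 7)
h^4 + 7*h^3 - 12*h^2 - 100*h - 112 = (h - 4)*(h + 2)^2*(h + 7)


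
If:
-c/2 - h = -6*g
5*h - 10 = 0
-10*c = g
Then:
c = -4/121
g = 40/121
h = 2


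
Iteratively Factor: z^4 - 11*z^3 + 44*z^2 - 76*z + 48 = (z - 2)*(z^3 - 9*z^2 + 26*z - 24) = (z - 2)^2*(z^2 - 7*z + 12) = (z - 4)*(z - 2)^2*(z - 3)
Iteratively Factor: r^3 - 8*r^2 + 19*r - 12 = (r - 1)*(r^2 - 7*r + 12) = (r - 3)*(r - 1)*(r - 4)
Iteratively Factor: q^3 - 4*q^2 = (q)*(q^2 - 4*q) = q*(q - 4)*(q)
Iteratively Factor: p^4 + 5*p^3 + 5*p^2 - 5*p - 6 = (p + 3)*(p^3 + 2*p^2 - p - 2) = (p - 1)*(p + 3)*(p^2 + 3*p + 2) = (p - 1)*(p + 1)*(p + 3)*(p + 2)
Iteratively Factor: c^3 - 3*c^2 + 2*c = (c - 1)*(c^2 - 2*c) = (c - 2)*(c - 1)*(c)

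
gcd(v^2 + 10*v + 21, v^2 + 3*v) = v + 3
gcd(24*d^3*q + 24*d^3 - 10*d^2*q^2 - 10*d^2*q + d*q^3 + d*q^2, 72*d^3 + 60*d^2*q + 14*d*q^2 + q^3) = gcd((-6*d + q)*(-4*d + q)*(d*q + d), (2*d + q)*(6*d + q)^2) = 1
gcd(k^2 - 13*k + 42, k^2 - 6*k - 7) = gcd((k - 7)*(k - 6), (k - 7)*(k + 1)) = k - 7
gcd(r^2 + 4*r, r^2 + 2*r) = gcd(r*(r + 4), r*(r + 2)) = r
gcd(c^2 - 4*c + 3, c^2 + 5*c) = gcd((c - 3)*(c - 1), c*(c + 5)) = 1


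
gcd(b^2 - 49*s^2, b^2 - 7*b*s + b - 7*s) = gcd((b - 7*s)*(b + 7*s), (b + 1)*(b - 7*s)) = -b + 7*s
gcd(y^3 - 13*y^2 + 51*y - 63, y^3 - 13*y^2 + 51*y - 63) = y^3 - 13*y^2 + 51*y - 63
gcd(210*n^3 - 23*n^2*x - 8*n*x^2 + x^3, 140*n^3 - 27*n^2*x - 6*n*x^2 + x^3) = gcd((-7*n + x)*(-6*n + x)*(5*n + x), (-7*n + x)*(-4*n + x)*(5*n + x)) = -35*n^2 - 2*n*x + x^2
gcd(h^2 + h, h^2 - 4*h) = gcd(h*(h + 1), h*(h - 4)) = h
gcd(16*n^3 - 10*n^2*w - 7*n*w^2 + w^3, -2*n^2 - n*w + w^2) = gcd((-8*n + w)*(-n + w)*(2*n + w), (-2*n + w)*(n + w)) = 1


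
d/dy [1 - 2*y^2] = -4*y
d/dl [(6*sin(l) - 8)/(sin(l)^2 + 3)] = 2*(-3*sin(l)^2 + 8*sin(l) + 9)*cos(l)/(sin(l)^2 + 3)^2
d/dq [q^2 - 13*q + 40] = 2*q - 13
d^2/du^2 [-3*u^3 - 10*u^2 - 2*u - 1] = -18*u - 20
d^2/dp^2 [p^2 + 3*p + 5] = 2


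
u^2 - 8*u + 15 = (u - 5)*(u - 3)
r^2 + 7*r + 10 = (r + 2)*(r + 5)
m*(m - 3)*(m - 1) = m^3 - 4*m^2 + 3*m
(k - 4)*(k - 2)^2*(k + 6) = k^4 - 2*k^3 - 28*k^2 + 104*k - 96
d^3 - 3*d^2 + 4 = (d - 2)^2*(d + 1)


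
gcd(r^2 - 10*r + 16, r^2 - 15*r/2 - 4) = r - 8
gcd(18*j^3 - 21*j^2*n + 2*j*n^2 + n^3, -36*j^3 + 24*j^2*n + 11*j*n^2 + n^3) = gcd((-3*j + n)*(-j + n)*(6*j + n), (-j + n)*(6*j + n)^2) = 6*j^2 - 5*j*n - n^2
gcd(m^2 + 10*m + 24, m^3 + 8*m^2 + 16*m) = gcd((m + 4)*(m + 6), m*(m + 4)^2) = m + 4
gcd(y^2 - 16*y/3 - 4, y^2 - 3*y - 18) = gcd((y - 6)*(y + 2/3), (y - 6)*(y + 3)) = y - 6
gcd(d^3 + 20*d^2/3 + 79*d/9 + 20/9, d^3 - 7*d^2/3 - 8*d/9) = d + 1/3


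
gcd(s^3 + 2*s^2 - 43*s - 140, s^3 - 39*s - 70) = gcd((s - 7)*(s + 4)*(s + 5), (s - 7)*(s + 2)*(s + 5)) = s^2 - 2*s - 35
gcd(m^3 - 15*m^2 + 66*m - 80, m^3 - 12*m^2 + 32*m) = m - 8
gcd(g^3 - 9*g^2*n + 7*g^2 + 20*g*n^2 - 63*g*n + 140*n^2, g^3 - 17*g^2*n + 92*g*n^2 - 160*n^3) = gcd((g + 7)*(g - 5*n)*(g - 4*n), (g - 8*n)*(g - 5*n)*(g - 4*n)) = g^2 - 9*g*n + 20*n^2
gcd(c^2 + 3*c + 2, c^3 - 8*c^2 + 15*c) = 1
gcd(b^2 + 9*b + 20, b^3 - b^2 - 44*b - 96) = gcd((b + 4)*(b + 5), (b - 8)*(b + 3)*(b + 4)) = b + 4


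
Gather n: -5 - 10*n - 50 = -10*n - 55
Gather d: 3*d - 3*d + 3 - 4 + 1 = 0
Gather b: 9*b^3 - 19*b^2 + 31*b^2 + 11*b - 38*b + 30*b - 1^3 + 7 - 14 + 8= 9*b^3 + 12*b^2 + 3*b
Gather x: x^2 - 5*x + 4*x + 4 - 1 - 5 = x^2 - x - 2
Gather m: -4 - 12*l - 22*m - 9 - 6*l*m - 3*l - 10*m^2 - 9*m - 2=-15*l - 10*m^2 + m*(-6*l - 31) - 15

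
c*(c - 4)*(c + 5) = c^3 + c^2 - 20*c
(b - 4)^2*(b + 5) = b^3 - 3*b^2 - 24*b + 80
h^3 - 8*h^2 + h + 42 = (h - 7)*(h - 3)*(h + 2)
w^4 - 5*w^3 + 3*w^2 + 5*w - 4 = (w - 4)*(w - 1)^2*(w + 1)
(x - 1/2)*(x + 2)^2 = x^3 + 7*x^2/2 + 2*x - 2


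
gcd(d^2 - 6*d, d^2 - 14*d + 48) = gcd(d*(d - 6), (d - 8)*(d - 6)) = d - 6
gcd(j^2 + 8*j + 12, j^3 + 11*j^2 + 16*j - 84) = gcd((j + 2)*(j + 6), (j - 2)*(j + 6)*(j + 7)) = j + 6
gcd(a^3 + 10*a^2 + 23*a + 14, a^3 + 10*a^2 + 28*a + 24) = a + 2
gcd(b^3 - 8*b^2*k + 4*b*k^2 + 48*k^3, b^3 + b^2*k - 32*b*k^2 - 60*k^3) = b^2 - 4*b*k - 12*k^2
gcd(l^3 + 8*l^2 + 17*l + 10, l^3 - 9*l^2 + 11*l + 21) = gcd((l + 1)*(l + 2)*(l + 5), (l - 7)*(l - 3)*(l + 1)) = l + 1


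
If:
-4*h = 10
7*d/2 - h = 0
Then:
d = -5/7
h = -5/2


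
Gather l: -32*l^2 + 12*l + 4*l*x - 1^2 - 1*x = -32*l^2 + l*(4*x + 12) - x - 1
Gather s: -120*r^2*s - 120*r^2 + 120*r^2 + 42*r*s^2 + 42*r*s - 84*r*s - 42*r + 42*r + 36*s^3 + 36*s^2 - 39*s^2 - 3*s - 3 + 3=36*s^3 + s^2*(42*r - 3) + s*(-120*r^2 - 42*r - 3)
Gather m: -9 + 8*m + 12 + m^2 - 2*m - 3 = m^2 + 6*m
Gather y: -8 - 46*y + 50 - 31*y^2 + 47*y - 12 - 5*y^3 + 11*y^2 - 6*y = -5*y^3 - 20*y^2 - 5*y + 30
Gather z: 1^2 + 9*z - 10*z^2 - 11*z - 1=-10*z^2 - 2*z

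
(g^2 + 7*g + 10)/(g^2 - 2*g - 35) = (g + 2)/(g - 7)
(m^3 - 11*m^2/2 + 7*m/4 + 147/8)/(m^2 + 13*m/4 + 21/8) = (4*m^2 - 28*m + 49)/(4*m + 7)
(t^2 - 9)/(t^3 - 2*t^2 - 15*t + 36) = (t + 3)/(t^2 + t - 12)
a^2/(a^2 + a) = a/(a + 1)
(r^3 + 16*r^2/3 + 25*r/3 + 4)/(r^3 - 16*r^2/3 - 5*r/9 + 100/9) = 3*(r^2 + 4*r + 3)/(3*r^2 - 20*r + 25)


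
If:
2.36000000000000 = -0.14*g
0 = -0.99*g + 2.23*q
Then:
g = -16.86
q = -7.48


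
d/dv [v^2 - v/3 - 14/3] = 2*v - 1/3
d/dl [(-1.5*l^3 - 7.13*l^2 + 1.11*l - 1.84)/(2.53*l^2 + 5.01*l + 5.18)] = (-3.795*l^4 - 15.03*l^3 - 61.8396*l^2 - 64.5564*l + 14.9682)/(6.4009*l^4 + 25.3506*l^3 + 51.3109*l^2 + 51.9036*l + 26.8324)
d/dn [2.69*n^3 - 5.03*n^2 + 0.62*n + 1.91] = 8.07*n^2 - 10.06*n + 0.62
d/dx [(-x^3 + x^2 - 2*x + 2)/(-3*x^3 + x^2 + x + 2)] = (2*x^4 - 14*x^3 + 15*x^2 - 6)/(9*x^6 - 6*x^5 - 5*x^4 - 10*x^3 + 5*x^2 + 4*x + 4)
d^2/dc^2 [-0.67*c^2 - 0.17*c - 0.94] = -1.34000000000000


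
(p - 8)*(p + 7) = p^2 - p - 56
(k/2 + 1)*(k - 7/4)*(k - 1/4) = k^3/2 - 57*k/32 + 7/16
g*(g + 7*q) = g^2 + 7*g*q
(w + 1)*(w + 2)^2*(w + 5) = w^4 + 10*w^3 + 33*w^2 + 44*w + 20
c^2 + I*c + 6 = (c - 2*I)*(c + 3*I)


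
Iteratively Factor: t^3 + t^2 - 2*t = (t - 1)*(t^2 + 2*t) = t*(t - 1)*(t + 2)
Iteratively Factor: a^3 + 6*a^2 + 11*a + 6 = (a + 2)*(a^2 + 4*a + 3) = (a + 2)*(a + 3)*(a + 1)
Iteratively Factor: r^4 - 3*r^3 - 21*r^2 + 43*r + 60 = (r + 4)*(r^3 - 7*r^2 + 7*r + 15) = (r + 1)*(r + 4)*(r^2 - 8*r + 15) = (r - 3)*(r + 1)*(r + 4)*(r - 5)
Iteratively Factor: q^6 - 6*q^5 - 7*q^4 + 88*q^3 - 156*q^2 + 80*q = (q - 2)*(q^5 - 4*q^4 - 15*q^3 + 58*q^2 - 40*q) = (q - 2)*(q - 1)*(q^4 - 3*q^3 - 18*q^2 + 40*q) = (q - 2)*(q - 1)*(q + 4)*(q^3 - 7*q^2 + 10*q) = q*(q - 2)*(q - 1)*(q + 4)*(q^2 - 7*q + 10) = q*(q - 2)^2*(q - 1)*(q + 4)*(q - 5)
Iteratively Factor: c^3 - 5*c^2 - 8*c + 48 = (c + 3)*(c^2 - 8*c + 16) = (c - 4)*(c + 3)*(c - 4)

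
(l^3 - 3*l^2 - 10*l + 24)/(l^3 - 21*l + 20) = (l^2 + l - 6)/(l^2 + 4*l - 5)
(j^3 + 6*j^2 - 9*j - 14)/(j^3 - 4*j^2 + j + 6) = (j + 7)/(j - 3)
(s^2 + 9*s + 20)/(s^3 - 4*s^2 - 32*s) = (s + 5)/(s*(s - 8))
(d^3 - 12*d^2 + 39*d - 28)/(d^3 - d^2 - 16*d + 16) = (d - 7)/(d + 4)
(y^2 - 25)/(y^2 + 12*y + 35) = (y - 5)/(y + 7)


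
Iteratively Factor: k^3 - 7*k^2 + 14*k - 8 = (k - 4)*(k^2 - 3*k + 2) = (k - 4)*(k - 1)*(k - 2)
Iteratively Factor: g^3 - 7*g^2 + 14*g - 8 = (g - 2)*(g^2 - 5*g + 4) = (g - 4)*(g - 2)*(g - 1)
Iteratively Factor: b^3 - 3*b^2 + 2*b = (b - 1)*(b^2 - 2*b) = b*(b - 1)*(b - 2)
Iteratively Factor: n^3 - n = (n + 1)*(n^2 - n) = n*(n + 1)*(n - 1)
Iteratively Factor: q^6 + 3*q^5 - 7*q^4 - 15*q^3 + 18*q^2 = (q - 1)*(q^5 + 4*q^4 - 3*q^3 - 18*q^2) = q*(q - 1)*(q^4 + 4*q^3 - 3*q^2 - 18*q) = q^2*(q - 1)*(q^3 + 4*q^2 - 3*q - 18) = q^2*(q - 1)*(q + 3)*(q^2 + q - 6) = q^2*(q - 2)*(q - 1)*(q + 3)*(q + 3)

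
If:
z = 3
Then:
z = 3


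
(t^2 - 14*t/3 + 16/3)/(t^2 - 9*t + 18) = (3*t^2 - 14*t + 16)/(3*(t^2 - 9*t + 18))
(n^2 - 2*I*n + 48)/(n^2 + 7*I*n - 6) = (n - 8*I)/(n + I)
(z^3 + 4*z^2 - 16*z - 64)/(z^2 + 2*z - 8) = (z^2 - 16)/(z - 2)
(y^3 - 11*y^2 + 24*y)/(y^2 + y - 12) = y*(y - 8)/(y + 4)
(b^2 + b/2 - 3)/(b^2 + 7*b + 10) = (b - 3/2)/(b + 5)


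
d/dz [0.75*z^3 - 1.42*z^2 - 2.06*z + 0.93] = 2.25*z^2 - 2.84*z - 2.06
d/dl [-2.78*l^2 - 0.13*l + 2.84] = -5.56*l - 0.13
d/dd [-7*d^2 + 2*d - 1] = 2 - 14*d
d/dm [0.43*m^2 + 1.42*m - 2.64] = 0.86*m + 1.42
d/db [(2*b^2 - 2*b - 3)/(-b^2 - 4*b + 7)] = 2*(-5*b^2 + 11*b - 13)/(b^4 + 8*b^3 + 2*b^2 - 56*b + 49)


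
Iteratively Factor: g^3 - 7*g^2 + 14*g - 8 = (g - 1)*(g^2 - 6*g + 8) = (g - 2)*(g - 1)*(g - 4)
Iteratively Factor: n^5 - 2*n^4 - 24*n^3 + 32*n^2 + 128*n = (n)*(n^4 - 2*n^3 - 24*n^2 + 32*n + 128) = n*(n - 4)*(n^3 + 2*n^2 - 16*n - 32) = n*(n - 4)^2*(n^2 + 6*n + 8) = n*(n - 4)^2*(n + 4)*(n + 2)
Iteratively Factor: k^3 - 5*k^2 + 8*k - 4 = (k - 2)*(k^2 - 3*k + 2) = (k - 2)^2*(k - 1)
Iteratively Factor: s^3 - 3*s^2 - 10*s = (s + 2)*(s^2 - 5*s) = (s - 5)*(s + 2)*(s)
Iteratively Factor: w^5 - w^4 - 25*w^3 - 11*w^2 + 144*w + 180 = (w + 2)*(w^4 - 3*w^3 - 19*w^2 + 27*w + 90) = (w + 2)*(w + 3)*(w^3 - 6*w^2 - w + 30) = (w - 3)*(w + 2)*(w + 3)*(w^2 - 3*w - 10) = (w - 5)*(w - 3)*(w + 2)*(w + 3)*(w + 2)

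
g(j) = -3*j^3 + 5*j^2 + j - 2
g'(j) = -9*j^2 + 10*j + 1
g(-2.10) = 45.73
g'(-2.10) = -59.69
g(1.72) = -0.75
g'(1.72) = -8.43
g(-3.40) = 170.31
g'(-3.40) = -137.04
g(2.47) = -14.23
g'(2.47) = -29.21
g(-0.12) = -2.04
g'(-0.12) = -0.33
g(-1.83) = 31.30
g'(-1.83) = -47.44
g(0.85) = 0.62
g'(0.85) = 3.00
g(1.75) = -1.02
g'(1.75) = -9.06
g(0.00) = -2.00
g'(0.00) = 1.00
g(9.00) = -1775.00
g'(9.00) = -638.00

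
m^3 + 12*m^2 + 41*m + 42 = (m + 2)*(m + 3)*(m + 7)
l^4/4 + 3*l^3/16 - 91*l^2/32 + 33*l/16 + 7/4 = (l/4 + 1)*(l - 2)*(l - 7/4)*(l + 1/2)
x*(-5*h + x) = -5*h*x + x^2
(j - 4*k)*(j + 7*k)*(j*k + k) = j^3*k + 3*j^2*k^2 + j^2*k - 28*j*k^3 + 3*j*k^2 - 28*k^3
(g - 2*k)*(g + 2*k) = g^2 - 4*k^2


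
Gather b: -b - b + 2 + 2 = 4 - 2*b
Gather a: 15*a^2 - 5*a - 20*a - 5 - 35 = 15*a^2 - 25*a - 40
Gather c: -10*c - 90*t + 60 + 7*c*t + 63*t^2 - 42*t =c*(7*t - 10) + 63*t^2 - 132*t + 60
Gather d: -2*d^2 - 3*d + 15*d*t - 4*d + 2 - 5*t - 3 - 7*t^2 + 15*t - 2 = -2*d^2 + d*(15*t - 7) - 7*t^2 + 10*t - 3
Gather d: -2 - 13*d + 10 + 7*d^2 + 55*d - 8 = 7*d^2 + 42*d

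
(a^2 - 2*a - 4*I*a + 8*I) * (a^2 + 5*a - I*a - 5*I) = a^4 + 3*a^3 - 5*I*a^3 - 14*a^2 - 15*I*a^2 - 12*a + 50*I*a + 40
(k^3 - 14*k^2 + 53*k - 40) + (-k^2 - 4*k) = k^3 - 15*k^2 + 49*k - 40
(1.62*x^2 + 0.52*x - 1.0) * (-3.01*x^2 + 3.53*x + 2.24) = -4.8762*x^4 + 4.1534*x^3 + 8.4744*x^2 - 2.3652*x - 2.24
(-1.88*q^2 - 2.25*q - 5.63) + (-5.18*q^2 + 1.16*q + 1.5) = -7.06*q^2 - 1.09*q - 4.13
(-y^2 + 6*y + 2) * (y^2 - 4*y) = -y^4 + 10*y^3 - 22*y^2 - 8*y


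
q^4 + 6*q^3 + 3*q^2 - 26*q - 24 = (q - 2)*(q + 1)*(q + 3)*(q + 4)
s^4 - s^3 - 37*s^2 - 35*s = s*(s - 7)*(s + 1)*(s + 5)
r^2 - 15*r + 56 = (r - 8)*(r - 7)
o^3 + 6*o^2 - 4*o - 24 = (o - 2)*(o + 2)*(o + 6)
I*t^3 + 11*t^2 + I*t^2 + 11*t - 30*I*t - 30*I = (t - 6*I)*(t - 5*I)*(I*t + I)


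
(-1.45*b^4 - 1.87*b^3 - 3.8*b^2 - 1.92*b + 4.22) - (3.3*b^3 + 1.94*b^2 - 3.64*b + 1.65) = -1.45*b^4 - 5.17*b^3 - 5.74*b^2 + 1.72*b + 2.57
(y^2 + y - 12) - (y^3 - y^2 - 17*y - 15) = -y^3 + 2*y^2 + 18*y + 3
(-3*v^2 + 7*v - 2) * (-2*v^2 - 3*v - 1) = 6*v^4 - 5*v^3 - 14*v^2 - v + 2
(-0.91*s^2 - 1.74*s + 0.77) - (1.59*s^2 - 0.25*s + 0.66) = -2.5*s^2 - 1.49*s + 0.11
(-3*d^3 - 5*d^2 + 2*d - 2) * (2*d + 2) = -6*d^4 - 16*d^3 - 6*d^2 - 4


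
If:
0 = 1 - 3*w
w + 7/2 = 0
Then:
No Solution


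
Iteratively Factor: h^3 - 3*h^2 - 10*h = (h)*(h^2 - 3*h - 10) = h*(h + 2)*(h - 5)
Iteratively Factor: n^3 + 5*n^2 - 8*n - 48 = (n + 4)*(n^2 + n - 12) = (n + 4)^2*(n - 3)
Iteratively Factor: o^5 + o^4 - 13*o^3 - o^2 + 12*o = (o - 1)*(o^4 + 2*o^3 - 11*o^2 - 12*o) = (o - 1)*(o + 1)*(o^3 + o^2 - 12*o) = o*(o - 1)*(o + 1)*(o^2 + o - 12) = o*(o - 1)*(o + 1)*(o + 4)*(o - 3)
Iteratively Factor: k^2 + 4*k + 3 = (k + 3)*(k + 1)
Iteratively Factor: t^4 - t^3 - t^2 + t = (t - 1)*(t^3 - t) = t*(t - 1)*(t^2 - 1) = t*(t - 1)^2*(t + 1)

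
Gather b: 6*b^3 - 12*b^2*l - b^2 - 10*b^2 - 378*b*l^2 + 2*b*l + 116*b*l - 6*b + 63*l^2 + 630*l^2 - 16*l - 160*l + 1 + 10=6*b^3 + b^2*(-12*l - 11) + b*(-378*l^2 + 118*l - 6) + 693*l^2 - 176*l + 11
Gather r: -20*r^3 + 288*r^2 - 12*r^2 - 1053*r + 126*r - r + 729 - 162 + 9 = -20*r^3 + 276*r^2 - 928*r + 576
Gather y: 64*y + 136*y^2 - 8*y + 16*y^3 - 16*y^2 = 16*y^3 + 120*y^2 + 56*y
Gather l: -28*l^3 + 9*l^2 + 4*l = -28*l^3 + 9*l^2 + 4*l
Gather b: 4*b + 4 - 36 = 4*b - 32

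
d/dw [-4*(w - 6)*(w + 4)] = 8 - 8*w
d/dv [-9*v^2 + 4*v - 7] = 4 - 18*v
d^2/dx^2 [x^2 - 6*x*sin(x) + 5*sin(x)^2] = 6*x*sin(x) - 20*sin(x)^2 - 12*cos(x) + 12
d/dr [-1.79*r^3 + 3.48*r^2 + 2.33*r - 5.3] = -5.37*r^2 + 6.96*r + 2.33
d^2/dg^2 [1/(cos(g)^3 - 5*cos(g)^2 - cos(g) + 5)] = ((5 - cos(g))*(-cos(g) - 40*cos(2*g) + 9*cos(3*g))/4 + 2*(-3*cos(g)^2 + 10*cos(g) + 1)^2)/((5 - cos(g))^3*sin(g)^4)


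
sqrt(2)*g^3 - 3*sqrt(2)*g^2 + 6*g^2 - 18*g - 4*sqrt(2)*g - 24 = (g - 4)*(g + 3*sqrt(2))*(sqrt(2)*g + sqrt(2))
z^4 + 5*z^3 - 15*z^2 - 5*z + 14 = (z - 2)*(z - 1)*(z + 1)*(z + 7)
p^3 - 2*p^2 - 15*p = p*(p - 5)*(p + 3)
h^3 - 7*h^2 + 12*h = h*(h - 4)*(h - 3)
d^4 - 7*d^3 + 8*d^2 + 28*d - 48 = (d - 4)*(d - 3)*(d - 2)*(d + 2)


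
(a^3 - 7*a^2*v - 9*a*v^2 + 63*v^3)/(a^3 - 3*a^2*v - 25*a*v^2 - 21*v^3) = (a - 3*v)/(a + v)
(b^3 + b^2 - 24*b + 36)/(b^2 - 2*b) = b + 3 - 18/b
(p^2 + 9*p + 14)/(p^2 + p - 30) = (p^2 + 9*p + 14)/(p^2 + p - 30)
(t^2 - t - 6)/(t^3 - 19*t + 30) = (t + 2)/(t^2 + 3*t - 10)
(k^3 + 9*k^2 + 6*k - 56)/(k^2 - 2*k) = k + 11 + 28/k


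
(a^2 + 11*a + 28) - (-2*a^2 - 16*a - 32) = 3*a^2 + 27*a + 60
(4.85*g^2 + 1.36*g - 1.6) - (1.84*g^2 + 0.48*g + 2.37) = 3.01*g^2 + 0.88*g - 3.97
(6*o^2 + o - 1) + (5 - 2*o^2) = 4*o^2 + o + 4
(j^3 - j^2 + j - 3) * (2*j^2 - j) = 2*j^5 - 3*j^4 + 3*j^3 - 7*j^2 + 3*j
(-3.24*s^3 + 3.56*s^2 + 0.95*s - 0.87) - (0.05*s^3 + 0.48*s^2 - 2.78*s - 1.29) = -3.29*s^3 + 3.08*s^2 + 3.73*s + 0.42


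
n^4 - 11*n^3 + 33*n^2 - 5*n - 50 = (n - 5)^2*(n - 2)*(n + 1)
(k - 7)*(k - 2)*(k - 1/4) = k^3 - 37*k^2/4 + 65*k/4 - 7/2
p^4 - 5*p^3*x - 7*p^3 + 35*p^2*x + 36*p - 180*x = (p - 6)*(p - 3)*(p + 2)*(p - 5*x)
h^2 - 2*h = h*(h - 2)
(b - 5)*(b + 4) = b^2 - b - 20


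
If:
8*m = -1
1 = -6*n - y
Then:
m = -1/8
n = -y/6 - 1/6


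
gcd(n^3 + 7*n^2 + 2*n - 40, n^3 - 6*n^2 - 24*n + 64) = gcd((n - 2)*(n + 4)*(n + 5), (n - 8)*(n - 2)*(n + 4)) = n^2 + 2*n - 8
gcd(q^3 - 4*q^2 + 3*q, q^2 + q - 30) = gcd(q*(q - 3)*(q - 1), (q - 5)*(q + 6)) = 1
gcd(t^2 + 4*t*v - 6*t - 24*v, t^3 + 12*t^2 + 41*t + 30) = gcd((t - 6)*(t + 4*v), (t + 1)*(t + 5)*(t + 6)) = 1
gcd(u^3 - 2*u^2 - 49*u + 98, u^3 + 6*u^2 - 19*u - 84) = u + 7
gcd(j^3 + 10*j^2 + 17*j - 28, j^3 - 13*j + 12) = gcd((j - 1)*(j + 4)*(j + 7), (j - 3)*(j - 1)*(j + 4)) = j^2 + 3*j - 4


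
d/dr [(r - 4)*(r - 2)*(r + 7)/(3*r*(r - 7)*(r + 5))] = (-3*r^4 - 2*r^3 - 271*r^2 + 224*r + 1960)/(3*r^2*(r^4 - 4*r^3 - 66*r^2 + 140*r + 1225))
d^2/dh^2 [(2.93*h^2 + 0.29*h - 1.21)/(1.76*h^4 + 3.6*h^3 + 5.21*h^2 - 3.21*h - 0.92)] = (54.455808*h^8 + 122.166528*h^7 - 23.351136*h^6 + 7.14863999999966*h^5 - 28.41072*h^4 - 70.0732120000001*h^3 - 40.890174*h^2 + 105.712014*h - 33.288418)/(5.451776*h^12 + 33.45408*h^11 + 116.844288*h^10 + 214.889472*h^9 + 215.304912*h^8 - 43.229736*h^7 - 251.799943*h^6 - 222.460731*h^5 + 154.393479*h^4 + 68.381991*h^3 - 15.210084*h^2 - 8.150832*h - 0.778688)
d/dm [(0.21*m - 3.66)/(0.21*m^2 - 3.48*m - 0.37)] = (-0.0441*m^2 + 1.5372*m - 12.8145)/(0.0441*m^4 - 1.4616*m^3 + 11.955*m^2 + 2.5752*m + 0.1369)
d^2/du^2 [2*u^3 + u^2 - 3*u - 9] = 12*u + 2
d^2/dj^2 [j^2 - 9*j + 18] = 2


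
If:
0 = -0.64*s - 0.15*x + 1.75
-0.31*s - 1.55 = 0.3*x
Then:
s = 5.21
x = -10.55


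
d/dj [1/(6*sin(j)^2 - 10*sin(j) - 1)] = 2*(5 - 6*sin(j))*cos(j)/(-6*sin(j)^2 + 10*sin(j) + 1)^2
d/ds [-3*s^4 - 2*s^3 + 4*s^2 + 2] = 2*s*(-6*s^2 - 3*s + 4)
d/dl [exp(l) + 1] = exp(l)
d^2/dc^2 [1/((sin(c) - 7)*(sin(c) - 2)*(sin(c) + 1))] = (-9*sin(c)^5 + 97*sin(c)^4 - 351*sin(c)^3 + 469*sin(c)^2 - 528*sin(c) + 274)/((sin(c) - 7)^3*(sin(c) - 2)^3*(sin(c) + 1)^2)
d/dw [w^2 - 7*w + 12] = 2*w - 7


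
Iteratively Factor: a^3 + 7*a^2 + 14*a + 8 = (a + 4)*(a^2 + 3*a + 2) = (a + 2)*(a + 4)*(a + 1)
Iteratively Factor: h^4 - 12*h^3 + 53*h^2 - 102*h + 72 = (h - 4)*(h^3 - 8*h^2 + 21*h - 18) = (h - 4)*(h - 3)*(h^2 - 5*h + 6) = (h - 4)*(h - 3)*(h - 2)*(h - 3)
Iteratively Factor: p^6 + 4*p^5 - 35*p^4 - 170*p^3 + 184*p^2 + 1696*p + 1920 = (p - 5)*(p^5 + 9*p^4 + 10*p^3 - 120*p^2 - 416*p - 384) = (p - 5)*(p + 3)*(p^4 + 6*p^3 - 8*p^2 - 96*p - 128) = (p - 5)*(p + 2)*(p + 3)*(p^3 + 4*p^2 - 16*p - 64) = (p - 5)*(p - 4)*(p + 2)*(p + 3)*(p^2 + 8*p + 16) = (p - 5)*(p - 4)*(p + 2)*(p + 3)*(p + 4)*(p + 4)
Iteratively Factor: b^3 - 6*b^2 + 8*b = (b - 2)*(b^2 - 4*b) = b*(b - 2)*(b - 4)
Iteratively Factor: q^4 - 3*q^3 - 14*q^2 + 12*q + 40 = (q + 2)*(q^3 - 5*q^2 - 4*q + 20) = (q + 2)^2*(q^2 - 7*q + 10) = (q - 5)*(q + 2)^2*(q - 2)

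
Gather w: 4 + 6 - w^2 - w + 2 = -w^2 - w + 12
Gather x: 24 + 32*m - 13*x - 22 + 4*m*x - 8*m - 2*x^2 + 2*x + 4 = 24*m - 2*x^2 + x*(4*m - 11) + 6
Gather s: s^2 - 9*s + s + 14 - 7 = s^2 - 8*s + 7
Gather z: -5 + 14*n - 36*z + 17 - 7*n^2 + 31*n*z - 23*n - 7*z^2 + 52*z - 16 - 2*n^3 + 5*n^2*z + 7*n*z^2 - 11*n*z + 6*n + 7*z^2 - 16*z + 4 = -2*n^3 - 7*n^2 + 7*n*z^2 - 3*n + z*(5*n^2 + 20*n)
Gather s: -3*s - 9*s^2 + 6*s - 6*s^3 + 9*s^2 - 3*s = -6*s^3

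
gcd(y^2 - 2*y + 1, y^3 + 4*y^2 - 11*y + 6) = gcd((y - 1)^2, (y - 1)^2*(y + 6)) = y^2 - 2*y + 1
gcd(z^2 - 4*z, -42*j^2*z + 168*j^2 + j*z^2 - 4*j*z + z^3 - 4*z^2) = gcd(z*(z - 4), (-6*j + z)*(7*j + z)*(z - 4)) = z - 4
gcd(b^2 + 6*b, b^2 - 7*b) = b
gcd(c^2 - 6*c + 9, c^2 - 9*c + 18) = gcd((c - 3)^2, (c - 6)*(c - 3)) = c - 3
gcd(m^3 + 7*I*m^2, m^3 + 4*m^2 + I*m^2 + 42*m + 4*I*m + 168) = m + 7*I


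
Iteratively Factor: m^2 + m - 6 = (m + 3)*(m - 2)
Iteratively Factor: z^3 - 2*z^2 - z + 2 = (z - 1)*(z^2 - z - 2) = (z - 1)*(z + 1)*(z - 2)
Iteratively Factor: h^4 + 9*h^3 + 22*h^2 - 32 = (h + 4)*(h^3 + 5*h^2 + 2*h - 8) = (h + 2)*(h + 4)*(h^2 + 3*h - 4) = (h + 2)*(h + 4)^2*(h - 1)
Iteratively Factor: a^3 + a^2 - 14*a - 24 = (a - 4)*(a^2 + 5*a + 6) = (a - 4)*(a + 2)*(a + 3)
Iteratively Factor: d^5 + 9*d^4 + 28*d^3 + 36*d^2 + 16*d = (d)*(d^4 + 9*d^3 + 28*d^2 + 36*d + 16) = d*(d + 1)*(d^3 + 8*d^2 + 20*d + 16) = d*(d + 1)*(d + 2)*(d^2 + 6*d + 8) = d*(d + 1)*(d + 2)*(d + 4)*(d + 2)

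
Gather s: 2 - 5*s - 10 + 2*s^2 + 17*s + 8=2*s^2 + 12*s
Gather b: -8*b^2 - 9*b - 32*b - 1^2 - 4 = -8*b^2 - 41*b - 5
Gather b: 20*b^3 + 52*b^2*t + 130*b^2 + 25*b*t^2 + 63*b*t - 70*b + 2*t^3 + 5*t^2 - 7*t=20*b^3 + b^2*(52*t + 130) + b*(25*t^2 + 63*t - 70) + 2*t^3 + 5*t^2 - 7*t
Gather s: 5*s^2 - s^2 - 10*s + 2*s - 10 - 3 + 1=4*s^2 - 8*s - 12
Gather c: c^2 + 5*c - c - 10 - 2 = c^2 + 4*c - 12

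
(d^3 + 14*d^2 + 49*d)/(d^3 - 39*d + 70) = d*(d + 7)/(d^2 - 7*d + 10)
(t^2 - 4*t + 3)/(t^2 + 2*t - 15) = (t - 1)/(t + 5)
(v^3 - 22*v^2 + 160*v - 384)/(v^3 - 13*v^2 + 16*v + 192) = (v - 6)/(v + 3)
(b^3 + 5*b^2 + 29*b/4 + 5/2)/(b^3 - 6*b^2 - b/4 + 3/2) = (2*b^2 + 9*b + 10)/(2*b^2 - 13*b + 6)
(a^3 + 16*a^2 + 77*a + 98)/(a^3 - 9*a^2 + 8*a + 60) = (a^2 + 14*a + 49)/(a^2 - 11*a + 30)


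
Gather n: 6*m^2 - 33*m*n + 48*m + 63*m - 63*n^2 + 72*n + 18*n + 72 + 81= 6*m^2 + 111*m - 63*n^2 + n*(90 - 33*m) + 153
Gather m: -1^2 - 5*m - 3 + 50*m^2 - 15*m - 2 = 50*m^2 - 20*m - 6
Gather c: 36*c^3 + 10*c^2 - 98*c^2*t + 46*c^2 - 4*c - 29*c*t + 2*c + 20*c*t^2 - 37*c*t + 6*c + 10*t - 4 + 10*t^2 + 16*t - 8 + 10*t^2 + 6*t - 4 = 36*c^3 + c^2*(56 - 98*t) + c*(20*t^2 - 66*t + 4) + 20*t^2 + 32*t - 16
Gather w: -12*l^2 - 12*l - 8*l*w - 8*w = -12*l^2 - 12*l + w*(-8*l - 8)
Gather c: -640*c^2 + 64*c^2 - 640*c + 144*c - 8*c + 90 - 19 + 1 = -576*c^2 - 504*c + 72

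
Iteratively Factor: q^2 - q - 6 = (q + 2)*(q - 3)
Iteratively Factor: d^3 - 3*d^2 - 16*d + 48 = (d + 4)*(d^2 - 7*d + 12) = (d - 3)*(d + 4)*(d - 4)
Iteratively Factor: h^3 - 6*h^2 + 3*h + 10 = (h - 5)*(h^2 - h - 2) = (h - 5)*(h - 2)*(h + 1)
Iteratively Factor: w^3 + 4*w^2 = (w)*(w^2 + 4*w) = w*(w + 4)*(w)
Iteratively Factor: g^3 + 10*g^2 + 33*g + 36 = (g + 3)*(g^2 + 7*g + 12) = (g + 3)^2*(g + 4)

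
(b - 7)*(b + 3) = b^2 - 4*b - 21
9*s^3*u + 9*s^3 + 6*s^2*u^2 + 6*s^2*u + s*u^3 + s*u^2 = (3*s + u)^2*(s*u + s)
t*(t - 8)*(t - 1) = t^3 - 9*t^2 + 8*t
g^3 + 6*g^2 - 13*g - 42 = (g - 3)*(g + 2)*(g + 7)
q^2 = q^2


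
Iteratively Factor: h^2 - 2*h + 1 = (h - 1)*(h - 1)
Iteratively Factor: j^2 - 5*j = (j)*(j - 5)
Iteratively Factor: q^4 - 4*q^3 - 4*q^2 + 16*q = (q)*(q^3 - 4*q^2 - 4*q + 16) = q*(q + 2)*(q^2 - 6*q + 8) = q*(q - 2)*(q + 2)*(q - 4)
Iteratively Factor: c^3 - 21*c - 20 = (c - 5)*(c^2 + 5*c + 4) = (c - 5)*(c + 4)*(c + 1)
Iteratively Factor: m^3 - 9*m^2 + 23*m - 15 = (m - 5)*(m^2 - 4*m + 3) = (m - 5)*(m - 3)*(m - 1)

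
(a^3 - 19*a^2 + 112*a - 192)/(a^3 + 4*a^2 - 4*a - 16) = (a^3 - 19*a^2 + 112*a - 192)/(a^3 + 4*a^2 - 4*a - 16)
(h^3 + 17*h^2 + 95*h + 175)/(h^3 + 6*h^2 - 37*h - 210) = (h + 5)/(h - 6)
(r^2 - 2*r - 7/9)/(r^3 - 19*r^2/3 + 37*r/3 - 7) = (r + 1/3)/(r^2 - 4*r + 3)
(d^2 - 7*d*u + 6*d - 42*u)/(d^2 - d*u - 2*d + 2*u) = (d^2 - 7*d*u + 6*d - 42*u)/(d^2 - d*u - 2*d + 2*u)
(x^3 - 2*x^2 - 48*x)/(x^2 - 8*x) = x + 6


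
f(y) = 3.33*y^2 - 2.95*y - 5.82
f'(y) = 6.66*y - 2.95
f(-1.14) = 1.87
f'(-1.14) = -10.54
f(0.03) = -5.91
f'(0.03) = -2.75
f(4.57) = 50.25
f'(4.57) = 27.49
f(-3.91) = 56.62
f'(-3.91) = -28.99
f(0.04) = -5.93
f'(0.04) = -2.68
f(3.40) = 22.64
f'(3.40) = 19.69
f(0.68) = -6.29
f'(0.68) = 1.58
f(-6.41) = 149.91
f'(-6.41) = -45.64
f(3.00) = 15.30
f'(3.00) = 17.03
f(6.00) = 96.36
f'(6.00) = 37.01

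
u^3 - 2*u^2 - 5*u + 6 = (u - 3)*(u - 1)*(u + 2)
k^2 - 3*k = k*(k - 3)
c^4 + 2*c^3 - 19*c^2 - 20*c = c*(c - 4)*(c + 1)*(c + 5)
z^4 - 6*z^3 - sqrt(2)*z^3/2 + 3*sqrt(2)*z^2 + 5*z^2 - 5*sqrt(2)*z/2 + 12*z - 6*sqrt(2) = (z - 4)*(z - 3)*(z + 1)*(z - sqrt(2)/2)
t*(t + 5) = t^2 + 5*t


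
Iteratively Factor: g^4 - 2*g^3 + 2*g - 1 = (g + 1)*(g^3 - 3*g^2 + 3*g - 1) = (g - 1)*(g + 1)*(g^2 - 2*g + 1) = (g - 1)^2*(g + 1)*(g - 1)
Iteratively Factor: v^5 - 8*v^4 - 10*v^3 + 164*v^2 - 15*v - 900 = (v - 5)*(v^4 - 3*v^3 - 25*v^2 + 39*v + 180) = (v - 5)*(v - 4)*(v^3 + v^2 - 21*v - 45) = (v - 5)*(v - 4)*(v + 3)*(v^2 - 2*v - 15) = (v - 5)^2*(v - 4)*(v + 3)*(v + 3)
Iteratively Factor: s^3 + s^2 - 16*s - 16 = (s - 4)*(s^2 + 5*s + 4) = (s - 4)*(s + 4)*(s + 1)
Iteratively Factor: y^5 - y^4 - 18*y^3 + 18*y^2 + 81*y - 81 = (y - 1)*(y^4 - 18*y^2 + 81) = (y - 1)*(y + 3)*(y^3 - 3*y^2 - 9*y + 27) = (y - 3)*(y - 1)*(y + 3)*(y^2 - 9) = (y - 3)^2*(y - 1)*(y + 3)*(y + 3)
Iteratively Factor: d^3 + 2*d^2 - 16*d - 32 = (d + 2)*(d^2 - 16) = (d + 2)*(d + 4)*(d - 4)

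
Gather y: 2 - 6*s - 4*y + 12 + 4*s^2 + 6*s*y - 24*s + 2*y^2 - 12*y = 4*s^2 - 30*s + 2*y^2 + y*(6*s - 16) + 14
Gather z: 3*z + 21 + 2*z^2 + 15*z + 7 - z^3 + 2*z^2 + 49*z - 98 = -z^3 + 4*z^2 + 67*z - 70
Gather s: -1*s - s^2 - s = -s^2 - 2*s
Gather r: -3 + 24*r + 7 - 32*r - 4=-8*r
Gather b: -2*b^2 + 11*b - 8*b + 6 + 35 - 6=-2*b^2 + 3*b + 35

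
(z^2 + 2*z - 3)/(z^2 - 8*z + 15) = (z^2 + 2*z - 3)/(z^2 - 8*z + 15)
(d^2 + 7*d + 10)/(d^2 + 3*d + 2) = (d + 5)/(d + 1)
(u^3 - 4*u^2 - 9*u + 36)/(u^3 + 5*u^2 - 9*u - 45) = (u - 4)/(u + 5)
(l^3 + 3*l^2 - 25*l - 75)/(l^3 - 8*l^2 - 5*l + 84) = (l^2 - 25)/(l^2 - 11*l + 28)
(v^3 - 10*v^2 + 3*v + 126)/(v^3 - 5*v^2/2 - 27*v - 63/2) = 2*(v - 6)/(2*v + 3)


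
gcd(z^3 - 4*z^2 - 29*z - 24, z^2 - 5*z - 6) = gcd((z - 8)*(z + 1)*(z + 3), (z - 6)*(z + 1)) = z + 1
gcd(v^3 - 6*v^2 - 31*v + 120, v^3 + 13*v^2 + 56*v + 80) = v + 5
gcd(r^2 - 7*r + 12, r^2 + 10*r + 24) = 1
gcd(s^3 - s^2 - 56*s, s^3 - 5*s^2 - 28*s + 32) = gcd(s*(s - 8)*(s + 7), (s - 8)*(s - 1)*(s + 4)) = s - 8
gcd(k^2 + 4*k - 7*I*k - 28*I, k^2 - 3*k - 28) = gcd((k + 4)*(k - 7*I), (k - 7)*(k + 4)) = k + 4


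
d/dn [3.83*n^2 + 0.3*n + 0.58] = 7.66*n + 0.3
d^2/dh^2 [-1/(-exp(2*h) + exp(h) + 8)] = ((1 - 4*exp(h))*(-exp(2*h) + exp(h) + 8) - 2*(2*exp(h) - 1)^2*exp(h))*exp(h)/(-exp(2*h) + exp(h) + 8)^3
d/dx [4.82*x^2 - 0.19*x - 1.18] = 9.64*x - 0.19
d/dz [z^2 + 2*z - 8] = 2*z + 2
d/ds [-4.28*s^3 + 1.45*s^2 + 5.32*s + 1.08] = -12.84*s^2 + 2.9*s + 5.32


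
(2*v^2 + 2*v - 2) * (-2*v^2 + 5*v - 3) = -4*v^4 + 6*v^3 + 8*v^2 - 16*v + 6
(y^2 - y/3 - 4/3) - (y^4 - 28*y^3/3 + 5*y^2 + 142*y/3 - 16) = -y^4 + 28*y^3/3 - 4*y^2 - 143*y/3 + 44/3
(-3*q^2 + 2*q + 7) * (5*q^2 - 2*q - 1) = -15*q^4 + 16*q^3 + 34*q^2 - 16*q - 7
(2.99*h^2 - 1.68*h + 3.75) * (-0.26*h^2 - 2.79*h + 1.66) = -0.7774*h^4 - 7.9053*h^3 + 8.6756*h^2 - 13.2513*h + 6.225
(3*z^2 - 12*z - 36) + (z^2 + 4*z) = 4*z^2 - 8*z - 36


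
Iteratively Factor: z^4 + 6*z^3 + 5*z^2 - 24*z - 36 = (z - 2)*(z^3 + 8*z^2 + 21*z + 18) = (z - 2)*(z + 3)*(z^2 + 5*z + 6) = (z - 2)*(z + 2)*(z + 3)*(z + 3)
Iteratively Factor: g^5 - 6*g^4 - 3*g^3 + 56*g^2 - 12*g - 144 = (g + 2)*(g^4 - 8*g^3 + 13*g^2 + 30*g - 72) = (g - 4)*(g + 2)*(g^3 - 4*g^2 - 3*g + 18) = (g - 4)*(g + 2)^2*(g^2 - 6*g + 9) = (g - 4)*(g - 3)*(g + 2)^2*(g - 3)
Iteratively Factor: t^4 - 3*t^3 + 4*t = (t - 2)*(t^3 - t^2 - 2*t) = (t - 2)^2*(t^2 + t) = t*(t - 2)^2*(t + 1)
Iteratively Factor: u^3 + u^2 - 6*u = (u - 2)*(u^2 + 3*u) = (u - 2)*(u + 3)*(u)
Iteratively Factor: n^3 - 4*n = (n + 2)*(n^2 - 2*n) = n*(n + 2)*(n - 2)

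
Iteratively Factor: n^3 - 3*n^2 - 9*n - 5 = (n + 1)*(n^2 - 4*n - 5) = (n - 5)*(n + 1)*(n + 1)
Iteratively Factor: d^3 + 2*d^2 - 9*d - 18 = (d - 3)*(d^2 + 5*d + 6) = (d - 3)*(d + 2)*(d + 3)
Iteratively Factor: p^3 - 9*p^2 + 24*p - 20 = (p - 2)*(p^2 - 7*p + 10) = (p - 2)^2*(p - 5)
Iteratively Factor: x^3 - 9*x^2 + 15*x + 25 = (x - 5)*(x^2 - 4*x - 5) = (x - 5)^2*(x + 1)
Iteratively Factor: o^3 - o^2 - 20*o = (o + 4)*(o^2 - 5*o) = o*(o + 4)*(o - 5)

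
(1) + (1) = 2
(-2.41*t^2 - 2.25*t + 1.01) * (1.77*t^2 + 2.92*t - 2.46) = -4.2657*t^4 - 11.0197*t^3 + 1.1463*t^2 + 8.4842*t - 2.4846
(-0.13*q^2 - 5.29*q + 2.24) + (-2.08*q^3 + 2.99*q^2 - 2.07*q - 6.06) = -2.08*q^3 + 2.86*q^2 - 7.36*q - 3.82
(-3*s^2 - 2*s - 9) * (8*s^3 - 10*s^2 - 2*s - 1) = -24*s^5 + 14*s^4 - 46*s^3 + 97*s^2 + 20*s + 9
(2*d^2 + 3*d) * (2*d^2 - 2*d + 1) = 4*d^4 + 2*d^3 - 4*d^2 + 3*d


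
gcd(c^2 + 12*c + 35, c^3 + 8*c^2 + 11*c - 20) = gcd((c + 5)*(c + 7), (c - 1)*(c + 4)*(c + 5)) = c + 5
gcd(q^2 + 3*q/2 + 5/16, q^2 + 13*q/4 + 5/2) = q + 5/4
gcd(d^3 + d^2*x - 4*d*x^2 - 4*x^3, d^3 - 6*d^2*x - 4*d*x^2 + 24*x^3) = -d^2 + 4*x^2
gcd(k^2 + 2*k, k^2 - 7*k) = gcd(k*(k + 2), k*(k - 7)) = k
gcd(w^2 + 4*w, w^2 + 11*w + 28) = w + 4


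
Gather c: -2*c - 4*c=-6*c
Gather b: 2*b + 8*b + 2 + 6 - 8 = 10*b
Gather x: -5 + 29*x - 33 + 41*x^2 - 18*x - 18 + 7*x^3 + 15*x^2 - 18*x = 7*x^3 + 56*x^2 - 7*x - 56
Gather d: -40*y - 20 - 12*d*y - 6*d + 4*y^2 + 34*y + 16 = d*(-12*y - 6) + 4*y^2 - 6*y - 4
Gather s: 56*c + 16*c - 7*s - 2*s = 72*c - 9*s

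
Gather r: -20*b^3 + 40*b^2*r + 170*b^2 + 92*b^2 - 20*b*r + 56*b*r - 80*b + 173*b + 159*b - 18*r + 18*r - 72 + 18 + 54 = -20*b^3 + 262*b^2 + 252*b + r*(40*b^2 + 36*b)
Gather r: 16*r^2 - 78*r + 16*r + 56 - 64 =16*r^2 - 62*r - 8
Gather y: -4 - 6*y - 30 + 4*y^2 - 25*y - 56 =4*y^2 - 31*y - 90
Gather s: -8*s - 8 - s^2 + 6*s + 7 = -s^2 - 2*s - 1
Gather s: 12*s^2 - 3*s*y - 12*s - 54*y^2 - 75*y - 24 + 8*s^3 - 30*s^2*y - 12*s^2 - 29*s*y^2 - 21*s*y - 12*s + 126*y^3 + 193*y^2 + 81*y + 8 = 8*s^3 - 30*s^2*y + s*(-29*y^2 - 24*y - 24) + 126*y^3 + 139*y^2 + 6*y - 16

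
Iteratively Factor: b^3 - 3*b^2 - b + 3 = (b + 1)*(b^2 - 4*b + 3) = (b - 3)*(b + 1)*(b - 1)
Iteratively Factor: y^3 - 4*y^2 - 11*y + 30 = (y + 3)*(y^2 - 7*y + 10) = (y - 5)*(y + 3)*(y - 2)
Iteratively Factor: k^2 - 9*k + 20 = (k - 4)*(k - 5)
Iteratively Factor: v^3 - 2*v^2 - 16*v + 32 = (v + 4)*(v^2 - 6*v + 8) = (v - 2)*(v + 4)*(v - 4)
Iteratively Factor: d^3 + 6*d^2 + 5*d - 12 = (d + 4)*(d^2 + 2*d - 3) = (d + 3)*(d + 4)*(d - 1)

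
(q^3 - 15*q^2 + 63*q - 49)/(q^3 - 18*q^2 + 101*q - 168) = (q^2 - 8*q + 7)/(q^2 - 11*q + 24)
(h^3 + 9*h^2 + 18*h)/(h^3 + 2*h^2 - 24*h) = (h + 3)/(h - 4)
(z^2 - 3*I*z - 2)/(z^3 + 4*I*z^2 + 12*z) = (z - I)/(z*(z + 6*I))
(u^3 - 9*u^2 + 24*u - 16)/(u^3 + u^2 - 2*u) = (u^2 - 8*u + 16)/(u*(u + 2))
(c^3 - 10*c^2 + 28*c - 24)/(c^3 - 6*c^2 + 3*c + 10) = (c^2 - 8*c + 12)/(c^2 - 4*c - 5)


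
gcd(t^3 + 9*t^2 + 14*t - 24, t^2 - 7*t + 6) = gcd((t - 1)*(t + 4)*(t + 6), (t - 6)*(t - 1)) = t - 1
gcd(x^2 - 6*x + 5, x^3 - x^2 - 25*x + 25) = x^2 - 6*x + 5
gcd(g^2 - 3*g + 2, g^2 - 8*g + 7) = g - 1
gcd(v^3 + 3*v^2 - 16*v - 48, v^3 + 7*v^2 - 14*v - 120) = v - 4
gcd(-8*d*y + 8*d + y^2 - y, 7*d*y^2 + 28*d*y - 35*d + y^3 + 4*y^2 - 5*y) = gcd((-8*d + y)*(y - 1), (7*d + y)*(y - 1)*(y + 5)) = y - 1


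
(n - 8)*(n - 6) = n^2 - 14*n + 48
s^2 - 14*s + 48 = (s - 8)*(s - 6)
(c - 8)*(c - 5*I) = c^2 - 8*c - 5*I*c + 40*I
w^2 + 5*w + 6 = (w + 2)*(w + 3)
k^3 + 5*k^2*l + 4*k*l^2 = k*(k + l)*(k + 4*l)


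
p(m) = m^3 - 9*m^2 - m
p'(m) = 3*m^2 - 18*m - 1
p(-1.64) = -26.98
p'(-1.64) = 36.59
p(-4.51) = -270.28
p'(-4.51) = 141.20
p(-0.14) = -0.04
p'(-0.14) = 1.58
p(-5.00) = -345.00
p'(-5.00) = 164.00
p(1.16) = -11.71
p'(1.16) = -17.84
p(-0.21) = -0.20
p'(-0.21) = 2.91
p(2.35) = -39.07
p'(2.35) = -26.73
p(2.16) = -34.07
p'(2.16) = -25.88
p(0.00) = 0.00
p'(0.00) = -1.00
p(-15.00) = -5385.00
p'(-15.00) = 944.00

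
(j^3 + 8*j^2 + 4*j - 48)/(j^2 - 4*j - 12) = (-j^3 - 8*j^2 - 4*j + 48)/(-j^2 + 4*j + 12)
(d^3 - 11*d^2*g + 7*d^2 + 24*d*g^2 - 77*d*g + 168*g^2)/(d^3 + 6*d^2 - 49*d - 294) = (d^2 - 11*d*g + 24*g^2)/(d^2 - d - 42)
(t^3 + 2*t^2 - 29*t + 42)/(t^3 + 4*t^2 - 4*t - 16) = (t^2 + 4*t - 21)/(t^2 + 6*t + 8)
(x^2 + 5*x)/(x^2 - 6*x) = (x + 5)/(x - 6)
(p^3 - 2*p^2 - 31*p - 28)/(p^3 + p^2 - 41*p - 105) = (p^2 + 5*p + 4)/(p^2 + 8*p + 15)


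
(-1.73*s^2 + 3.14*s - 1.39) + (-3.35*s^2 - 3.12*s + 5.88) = -5.08*s^2 + 0.02*s + 4.49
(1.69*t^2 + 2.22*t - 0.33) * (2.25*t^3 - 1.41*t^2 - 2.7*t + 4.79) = 3.8025*t^5 + 2.6121*t^4 - 8.4357*t^3 + 2.5664*t^2 + 11.5248*t - 1.5807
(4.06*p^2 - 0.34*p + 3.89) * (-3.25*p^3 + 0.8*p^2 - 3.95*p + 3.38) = -13.195*p^5 + 4.353*p^4 - 28.9515*p^3 + 18.1778*p^2 - 16.5147*p + 13.1482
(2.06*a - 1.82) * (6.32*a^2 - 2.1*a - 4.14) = 13.0192*a^3 - 15.8284*a^2 - 4.7064*a + 7.5348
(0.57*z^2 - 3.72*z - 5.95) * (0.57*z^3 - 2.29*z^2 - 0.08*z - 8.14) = 0.3249*z^5 - 3.4257*z^4 + 5.0817*z^3 + 9.2833*z^2 + 30.7568*z + 48.433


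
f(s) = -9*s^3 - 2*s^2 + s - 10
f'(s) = -27*s^2 - 4*s + 1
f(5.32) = -1416.40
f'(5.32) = -784.44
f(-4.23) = 631.17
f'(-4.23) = -465.19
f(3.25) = -336.83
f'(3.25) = -297.19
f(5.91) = -1931.77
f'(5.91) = -965.70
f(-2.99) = 209.71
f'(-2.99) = -228.42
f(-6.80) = 2720.61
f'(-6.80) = -1220.28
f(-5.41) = 1351.12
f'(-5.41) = -767.60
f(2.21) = -114.70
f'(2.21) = -139.71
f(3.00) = -268.00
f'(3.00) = -254.00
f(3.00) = -268.00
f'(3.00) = -254.00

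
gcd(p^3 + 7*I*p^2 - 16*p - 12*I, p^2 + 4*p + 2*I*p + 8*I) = p + 2*I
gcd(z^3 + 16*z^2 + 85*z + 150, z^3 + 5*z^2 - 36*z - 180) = z^2 + 11*z + 30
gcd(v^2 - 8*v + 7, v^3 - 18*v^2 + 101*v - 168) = v - 7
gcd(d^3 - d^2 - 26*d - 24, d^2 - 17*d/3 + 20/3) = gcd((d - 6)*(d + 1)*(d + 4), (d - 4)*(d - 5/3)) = 1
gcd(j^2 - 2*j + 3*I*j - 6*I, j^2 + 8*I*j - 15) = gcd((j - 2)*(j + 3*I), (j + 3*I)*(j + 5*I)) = j + 3*I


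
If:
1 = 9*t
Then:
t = 1/9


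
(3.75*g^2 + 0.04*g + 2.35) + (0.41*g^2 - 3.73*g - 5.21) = 4.16*g^2 - 3.69*g - 2.86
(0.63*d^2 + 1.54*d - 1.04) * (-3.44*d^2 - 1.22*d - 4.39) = -2.1672*d^4 - 6.0662*d^3 - 1.0669*d^2 - 5.4918*d + 4.5656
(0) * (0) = 0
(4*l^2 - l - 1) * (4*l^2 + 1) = 16*l^4 - 4*l^3 - l - 1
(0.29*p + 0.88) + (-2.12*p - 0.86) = 0.02 - 1.83*p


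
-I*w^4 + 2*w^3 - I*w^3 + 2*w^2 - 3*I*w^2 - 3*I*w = w*(w - I)*(w + 3*I)*(-I*w - I)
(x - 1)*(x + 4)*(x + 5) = x^3 + 8*x^2 + 11*x - 20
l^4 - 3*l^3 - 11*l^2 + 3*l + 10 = (l - 5)*(l - 1)*(l + 1)*(l + 2)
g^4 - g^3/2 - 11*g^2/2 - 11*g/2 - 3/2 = (g - 3)*(g + 1/2)*(g + 1)^2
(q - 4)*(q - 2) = q^2 - 6*q + 8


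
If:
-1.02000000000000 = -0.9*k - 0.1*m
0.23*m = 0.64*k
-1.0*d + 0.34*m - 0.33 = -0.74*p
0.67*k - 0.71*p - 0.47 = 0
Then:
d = 0.60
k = 0.87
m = 2.41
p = 0.15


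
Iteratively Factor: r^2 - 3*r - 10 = (r + 2)*(r - 5)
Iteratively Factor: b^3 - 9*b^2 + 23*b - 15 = (b - 1)*(b^2 - 8*b + 15) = (b - 5)*(b - 1)*(b - 3)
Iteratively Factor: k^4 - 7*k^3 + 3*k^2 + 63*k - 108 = (k - 4)*(k^3 - 3*k^2 - 9*k + 27) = (k - 4)*(k + 3)*(k^2 - 6*k + 9) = (k - 4)*(k - 3)*(k + 3)*(k - 3)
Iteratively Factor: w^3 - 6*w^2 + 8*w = (w - 4)*(w^2 - 2*w) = w*(w - 4)*(w - 2)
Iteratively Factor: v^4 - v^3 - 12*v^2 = (v + 3)*(v^3 - 4*v^2) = v*(v + 3)*(v^2 - 4*v) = v^2*(v + 3)*(v - 4)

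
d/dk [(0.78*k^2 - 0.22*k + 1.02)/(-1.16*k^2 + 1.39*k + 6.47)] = (0.829*k^2 + 12.4596*k - 2.8412)/(1.3456*k^4 - 3.2248*k^3 - 13.0783*k^2 + 17.9866*k + 41.8609)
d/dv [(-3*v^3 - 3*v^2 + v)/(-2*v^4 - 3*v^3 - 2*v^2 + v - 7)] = (-6*v^6 - 12*v^5 + 3*v^4 + 62*v^2 + 42*v - 7)/(4*v^8 + 12*v^7 + 17*v^6 + 8*v^5 + 26*v^4 + 38*v^3 + 29*v^2 - 14*v + 49)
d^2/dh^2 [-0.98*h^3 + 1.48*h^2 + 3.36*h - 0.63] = 2.96 - 5.88*h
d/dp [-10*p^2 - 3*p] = -20*p - 3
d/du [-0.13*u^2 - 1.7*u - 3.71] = -0.26*u - 1.7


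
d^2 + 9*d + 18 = (d + 3)*(d + 6)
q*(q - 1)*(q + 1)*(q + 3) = q^4 + 3*q^3 - q^2 - 3*q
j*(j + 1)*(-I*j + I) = -I*j^3 + I*j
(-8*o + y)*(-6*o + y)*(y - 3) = 48*o^2*y - 144*o^2 - 14*o*y^2 + 42*o*y + y^3 - 3*y^2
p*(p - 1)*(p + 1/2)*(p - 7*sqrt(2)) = p^4 - 7*sqrt(2)*p^3 - p^3/2 - p^2/2 + 7*sqrt(2)*p^2/2 + 7*sqrt(2)*p/2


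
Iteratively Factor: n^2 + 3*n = (n + 3)*(n)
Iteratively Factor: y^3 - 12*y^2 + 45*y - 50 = (y - 2)*(y^2 - 10*y + 25) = (y - 5)*(y - 2)*(y - 5)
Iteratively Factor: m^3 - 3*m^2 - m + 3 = (m - 1)*(m^2 - 2*m - 3) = (m - 3)*(m - 1)*(m + 1)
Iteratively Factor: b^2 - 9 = (b - 3)*(b + 3)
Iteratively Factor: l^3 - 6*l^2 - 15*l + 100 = (l + 4)*(l^2 - 10*l + 25) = (l - 5)*(l + 4)*(l - 5)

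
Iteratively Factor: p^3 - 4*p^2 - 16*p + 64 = (p - 4)*(p^2 - 16) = (p - 4)*(p + 4)*(p - 4)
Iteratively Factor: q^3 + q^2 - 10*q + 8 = (q - 2)*(q^2 + 3*q - 4) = (q - 2)*(q - 1)*(q + 4)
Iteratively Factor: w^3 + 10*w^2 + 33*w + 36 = (w + 3)*(w^2 + 7*w + 12) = (w + 3)*(w + 4)*(w + 3)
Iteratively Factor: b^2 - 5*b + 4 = (b - 4)*(b - 1)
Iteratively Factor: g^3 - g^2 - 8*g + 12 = (g - 2)*(g^2 + g - 6) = (g - 2)*(g + 3)*(g - 2)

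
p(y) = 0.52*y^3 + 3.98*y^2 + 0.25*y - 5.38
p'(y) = 1.56*y^2 + 7.96*y + 0.25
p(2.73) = 35.55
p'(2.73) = 33.61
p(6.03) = 254.86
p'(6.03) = 104.97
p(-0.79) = -3.35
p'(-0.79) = -5.06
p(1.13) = 0.73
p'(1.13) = 11.24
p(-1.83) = 4.30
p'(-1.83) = -9.09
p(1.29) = 2.68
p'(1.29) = 13.11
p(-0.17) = -5.31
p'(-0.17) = -1.06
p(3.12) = 49.94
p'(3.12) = 40.27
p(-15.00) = -868.63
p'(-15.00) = 231.85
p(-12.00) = -333.82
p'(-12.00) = 129.37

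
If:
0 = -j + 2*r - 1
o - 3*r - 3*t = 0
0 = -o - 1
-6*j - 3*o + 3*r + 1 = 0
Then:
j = 11/9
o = -1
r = 10/9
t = -13/9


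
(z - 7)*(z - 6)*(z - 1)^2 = z^4 - 15*z^3 + 69*z^2 - 97*z + 42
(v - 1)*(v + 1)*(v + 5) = v^3 + 5*v^2 - v - 5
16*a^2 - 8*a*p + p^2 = (-4*a + p)^2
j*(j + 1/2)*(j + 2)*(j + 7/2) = j^4 + 6*j^3 + 39*j^2/4 + 7*j/2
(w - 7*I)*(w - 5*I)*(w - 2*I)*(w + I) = w^4 - 13*I*w^3 - 45*w^2 + 11*I*w - 70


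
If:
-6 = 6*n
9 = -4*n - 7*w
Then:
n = -1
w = -5/7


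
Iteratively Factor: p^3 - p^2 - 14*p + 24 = (p - 2)*(p^2 + p - 12) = (p - 3)*(p - 2)*(p + 4)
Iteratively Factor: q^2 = (q)*(q)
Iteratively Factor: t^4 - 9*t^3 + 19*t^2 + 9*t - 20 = (t + 1)*(t^3 - 10*t^2 + 29*t - 20) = (t - 5)*(t + 1)*(t^2 - 5*t + 4) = (t - 5)*(t - 1)*(t + 1)*(t - 4)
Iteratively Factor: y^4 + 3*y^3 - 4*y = (y)*(y^3 + 3*y^2 - 4) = y*(y + 2)*(y^2 + y - 2) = y*(y - 1)*(y + 2)*(y + 2)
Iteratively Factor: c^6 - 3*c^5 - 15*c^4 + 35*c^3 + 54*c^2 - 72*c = (c - 1)*(c^5 - 2*c^4 - 17*c^3 + 18*c^2 + 72*c) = (c - 3)*(c - 1)*(c^4 + c^3 - 14*c^2 - 24*c) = (c - 4)*(c - 3)*(c - 1)*(c^3 + 5*c^2 + 6*c) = (c - 4)*(c - 3)*(c - 1)*(c + 3)*(c^2 + 2*c) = (c - 4)*(c - 3)*(c - 1)*(c + 2)*(c + 3)*(c)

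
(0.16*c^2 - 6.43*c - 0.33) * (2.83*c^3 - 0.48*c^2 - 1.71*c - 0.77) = 0.4528*c^5 - 18.2737*c^4 + 1.8789*c^3 + 11.0305*c^2 + 5.5154*c + 0.2541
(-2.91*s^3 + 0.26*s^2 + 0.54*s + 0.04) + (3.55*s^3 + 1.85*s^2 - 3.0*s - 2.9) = 0.64*s^3 + 2.11*s^2 - 2.46*s - 2.86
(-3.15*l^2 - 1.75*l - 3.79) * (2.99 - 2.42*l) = 7.623*l^3 - 5.1835*l^2 + 3.9393*l - 11.3321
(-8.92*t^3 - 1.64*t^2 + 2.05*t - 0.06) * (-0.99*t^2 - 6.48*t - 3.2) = 8.8308*t^5 + 59.4252*t^4 + 37.1417*t^3 - 7.9766*t^2 - 6.1712*t + 0.192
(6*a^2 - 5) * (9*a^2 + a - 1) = 54*a^4 + 6*a^3 - 51*a^2 - 5*a + 5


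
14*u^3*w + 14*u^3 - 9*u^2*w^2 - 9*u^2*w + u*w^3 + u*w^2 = (-7*u + w)*(-2*u + w)*(u*w + u)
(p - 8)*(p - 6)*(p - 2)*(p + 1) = p^4 - 15*p^3 + 60*p^2 - 20*p - 96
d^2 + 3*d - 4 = (d - 1)*(d + 4)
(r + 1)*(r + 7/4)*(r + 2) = r^3 + 19*r^2/4 + 29*r/4 + 7/2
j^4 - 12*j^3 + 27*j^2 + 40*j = j*(j - 8)*(j - 5)*(j + 1)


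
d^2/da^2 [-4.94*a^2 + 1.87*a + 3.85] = -9.88000000000000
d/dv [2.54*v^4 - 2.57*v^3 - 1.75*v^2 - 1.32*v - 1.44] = 10.16*v^3 - 7.71*v^2 - 3.5*v - 1.32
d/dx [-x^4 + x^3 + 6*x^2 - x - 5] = -4*x^3 + 3*x^2 + 12*x - 1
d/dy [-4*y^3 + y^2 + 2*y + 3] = -12*y^2 + 2*y + 2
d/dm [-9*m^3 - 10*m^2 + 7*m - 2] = -27*m^2 - 20*m + 7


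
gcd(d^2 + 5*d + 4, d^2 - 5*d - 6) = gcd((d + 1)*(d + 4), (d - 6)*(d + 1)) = d + 1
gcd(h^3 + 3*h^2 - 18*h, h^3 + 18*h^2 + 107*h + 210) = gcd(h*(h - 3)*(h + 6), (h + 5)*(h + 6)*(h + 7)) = h + 6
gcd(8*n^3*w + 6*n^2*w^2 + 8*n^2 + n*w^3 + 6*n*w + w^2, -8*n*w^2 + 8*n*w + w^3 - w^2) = 1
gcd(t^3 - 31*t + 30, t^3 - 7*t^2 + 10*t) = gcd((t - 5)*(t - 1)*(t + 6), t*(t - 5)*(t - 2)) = t - 5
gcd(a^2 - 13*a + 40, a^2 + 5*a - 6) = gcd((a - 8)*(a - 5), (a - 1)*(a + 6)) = 1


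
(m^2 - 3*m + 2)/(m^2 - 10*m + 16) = (m - 1)/(m - 8)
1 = 1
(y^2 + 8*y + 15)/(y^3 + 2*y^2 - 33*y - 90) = 1/(y - 6)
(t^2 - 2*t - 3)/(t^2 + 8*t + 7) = (t - 3)/(t + 7)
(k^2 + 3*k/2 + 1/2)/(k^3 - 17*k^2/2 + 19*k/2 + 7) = (k + 1)/(k^2 - 9*k + 14)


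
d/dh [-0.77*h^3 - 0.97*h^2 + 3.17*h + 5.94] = -2.31*h^2 - 1.94*h + 3.17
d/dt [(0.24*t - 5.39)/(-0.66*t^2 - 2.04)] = (0.1584*t^2 - 7.1148*t - 0.4896)/(0.4356*t^4 + 2.6928*t^2 + 4.1616)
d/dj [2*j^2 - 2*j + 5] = 4*j - 2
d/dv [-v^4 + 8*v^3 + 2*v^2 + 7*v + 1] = -4*v^3 + 24*v^2 + 4*v + 7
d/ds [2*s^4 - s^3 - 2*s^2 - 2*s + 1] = 8*s^3 - 3*s^2 - 4*s - 2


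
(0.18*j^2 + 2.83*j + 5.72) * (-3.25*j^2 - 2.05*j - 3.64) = -0.585*j^4 - 9.5665*j^3 - 25.0467*j^2 - 22.0272*j - 20.8208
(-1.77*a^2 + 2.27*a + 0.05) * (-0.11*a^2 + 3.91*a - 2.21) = 0.1947*a^4 - 7.1704*a^3 + 12.7819*a^2 - 4.8212*a - 0.1105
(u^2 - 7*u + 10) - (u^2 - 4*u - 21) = 31 - 3*u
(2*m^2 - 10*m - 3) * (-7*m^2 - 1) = -14*m^4 + 70*m^3 + 19*m^2 + 10*m + 3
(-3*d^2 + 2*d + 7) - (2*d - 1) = 8 - 3*d^2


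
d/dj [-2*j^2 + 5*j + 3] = 5 - 4*j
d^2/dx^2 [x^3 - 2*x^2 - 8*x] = 6*x - 4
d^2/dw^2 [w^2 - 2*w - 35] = 2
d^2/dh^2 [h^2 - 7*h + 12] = 2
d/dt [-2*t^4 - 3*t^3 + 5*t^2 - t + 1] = -8*t^3 - 9*t^2 + 10*t - 1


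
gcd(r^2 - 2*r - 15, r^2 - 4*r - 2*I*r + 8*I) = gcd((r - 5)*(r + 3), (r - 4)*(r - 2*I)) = 1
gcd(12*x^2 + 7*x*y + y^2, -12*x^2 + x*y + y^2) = 4*x + y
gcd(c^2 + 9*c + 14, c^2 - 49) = c + 7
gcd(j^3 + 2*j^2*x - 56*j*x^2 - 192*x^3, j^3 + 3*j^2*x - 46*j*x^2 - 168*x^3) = j^2 + 10*j*x + 24*x^2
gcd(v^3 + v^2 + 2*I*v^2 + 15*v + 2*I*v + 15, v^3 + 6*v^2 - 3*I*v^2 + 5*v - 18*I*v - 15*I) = v^2 + v*(1 - 3*I) - 3*I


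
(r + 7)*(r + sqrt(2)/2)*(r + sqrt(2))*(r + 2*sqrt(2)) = r^4 + 7*sqrt(2)*r^3/2 + 7*r^3 + 7*r^2 + 49*sqrt(2)*r^2/2 + 2*sqrt(2)*r + 49*r + 14*sqrt(2)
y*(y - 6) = y^2 - 6*y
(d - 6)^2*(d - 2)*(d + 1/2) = d^4 - 27*d^3/2 + 53*d^2 - 42*d - 36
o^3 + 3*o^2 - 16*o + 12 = (o - 2)*(o - 1)*(o + 6)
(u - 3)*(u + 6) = u^2 + 3*u - 18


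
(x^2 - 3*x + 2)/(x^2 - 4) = (x - 1)/(x + 2)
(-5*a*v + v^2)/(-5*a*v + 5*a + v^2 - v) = v/(v - 1)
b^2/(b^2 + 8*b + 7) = b^2/(b^2 + 8*b + 7)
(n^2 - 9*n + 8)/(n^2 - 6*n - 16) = (n - 1)/(n + 2)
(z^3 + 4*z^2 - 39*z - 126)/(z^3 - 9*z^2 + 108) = (z + 7)/(z - 6)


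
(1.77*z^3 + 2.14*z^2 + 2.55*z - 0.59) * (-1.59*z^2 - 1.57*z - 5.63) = -2.8143*z^5 - 6.1815*z^4 - 17.3794*z^3 - 15.1136*z^2 - 13.4302*z + 3.3217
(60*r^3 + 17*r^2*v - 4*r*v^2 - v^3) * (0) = 0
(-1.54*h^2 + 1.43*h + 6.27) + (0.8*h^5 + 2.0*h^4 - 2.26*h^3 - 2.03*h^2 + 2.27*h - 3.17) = 0.8*h^5 + 2.0*h^4 - 2.26*h^3 - 3.57*h^2 + 3.7*h + 3.1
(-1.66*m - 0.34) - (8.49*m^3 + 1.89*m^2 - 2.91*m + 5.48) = -8.49*m^3 - 1.89*m^2 + 1.25*m - 5.82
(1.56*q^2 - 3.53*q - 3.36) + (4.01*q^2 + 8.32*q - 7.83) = 5.57*q^2 + 4.79*q - 11.19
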